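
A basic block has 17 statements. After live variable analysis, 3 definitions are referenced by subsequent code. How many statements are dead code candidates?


Dead code = total statements - live definitions
= 17 - 3 = 14

14


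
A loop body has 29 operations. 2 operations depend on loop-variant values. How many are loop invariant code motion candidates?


Invariant candidates = total - loop-dependent
= 29 - 2 = 27

27


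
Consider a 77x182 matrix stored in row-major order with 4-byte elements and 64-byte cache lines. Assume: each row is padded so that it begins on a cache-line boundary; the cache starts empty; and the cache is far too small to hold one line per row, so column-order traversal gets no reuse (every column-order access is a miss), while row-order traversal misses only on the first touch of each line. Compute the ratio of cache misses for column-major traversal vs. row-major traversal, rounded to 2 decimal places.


Each row occupies 182 * 4 = 728 bytes and starts on a line boundary, so it spans ceil(728 / 64) = 12 cache lines.
Row-major traversal misses (one per line touched): 77 * ceil(182 * 4 / 64) = 924
Column-major traversal misses (no reuse, every access misses): 77 * 182 = 14014
Ratio = 14014 / 924 = 15.17

15.17


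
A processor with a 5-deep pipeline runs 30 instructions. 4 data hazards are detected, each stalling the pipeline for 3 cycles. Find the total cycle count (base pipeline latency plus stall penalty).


Base cycles = 5 + 30 - 1 = 34
Total stalls = 4 * 3 = 12
Total = 34 + 12 = 46

46


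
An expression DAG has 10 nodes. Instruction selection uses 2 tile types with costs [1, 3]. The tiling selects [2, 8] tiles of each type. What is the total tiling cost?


Total cost = sum(count_i * cost_i)
= 2*1 + 8*3
= 26

26


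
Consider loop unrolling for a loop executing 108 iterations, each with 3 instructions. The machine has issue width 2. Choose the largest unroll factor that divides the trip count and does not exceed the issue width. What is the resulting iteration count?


Largest divisor of 108 <= 2 is 2
New iterations = 108 / 2 = 54

54


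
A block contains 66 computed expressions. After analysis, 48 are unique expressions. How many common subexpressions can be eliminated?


CSE count = total expressions - unique expressions
= 66 - 48 = 18

18


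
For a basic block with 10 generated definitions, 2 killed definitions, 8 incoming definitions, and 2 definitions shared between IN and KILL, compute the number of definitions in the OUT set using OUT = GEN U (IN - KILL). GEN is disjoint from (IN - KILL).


IN - KILL: 8 - 2 = 6 surviving definitions
OUT = GEN + surviving = 10 + 6 = 16

16


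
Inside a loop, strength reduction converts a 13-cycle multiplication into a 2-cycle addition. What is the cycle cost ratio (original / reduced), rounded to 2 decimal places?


Ratio = mult_cost / add_cost = 13 / 2 = 6.5

6.5


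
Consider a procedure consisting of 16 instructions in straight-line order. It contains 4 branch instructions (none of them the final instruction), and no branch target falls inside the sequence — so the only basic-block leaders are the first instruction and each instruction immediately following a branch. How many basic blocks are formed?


With no in-sequence branch targets, the leaders are the first instruction plus the instruction after each branch.
Number of basic blocks = branches + 1
= 4 + 1 = 5

5


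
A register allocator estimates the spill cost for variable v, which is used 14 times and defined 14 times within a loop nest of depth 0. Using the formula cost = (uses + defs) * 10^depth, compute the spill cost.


uses + defs = 14 + 14 = 28
10^0 = 1
Spill cost = 28 * 1 = 28

28


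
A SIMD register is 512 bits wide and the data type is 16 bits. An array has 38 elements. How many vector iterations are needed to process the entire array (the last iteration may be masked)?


Width = 512 / 16 = 32 elements per vector op
Iterations = ceil(38 / 32) = 2

2


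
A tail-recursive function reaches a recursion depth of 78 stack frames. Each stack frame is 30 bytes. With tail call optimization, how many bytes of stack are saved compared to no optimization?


Without TCO: 78 * 30 = 2340 bytes
With TCO: reuse 1 frame = 30 bytes
Savings = 2340 - 30 = 2310

2310


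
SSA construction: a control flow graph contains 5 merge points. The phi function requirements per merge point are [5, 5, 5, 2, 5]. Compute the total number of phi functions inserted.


Total phi functions = sum of phi functions at each join node
= 5 + 5 + 5 + 2 + 5 = 22

22


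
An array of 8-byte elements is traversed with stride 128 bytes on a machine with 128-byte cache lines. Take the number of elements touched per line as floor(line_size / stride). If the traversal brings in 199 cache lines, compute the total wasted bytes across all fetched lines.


Elements per line = floor(128 / 128) = 1
Bytes used per line = 1 * 8 = 8
Wasted per line = 128 - 8 = 120
Total wasted = 120 * 199 = 23880

23880


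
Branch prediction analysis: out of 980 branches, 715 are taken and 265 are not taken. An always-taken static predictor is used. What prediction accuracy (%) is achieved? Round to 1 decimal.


Predictor: always-taken
Correct predictions = 715
Accuracy = 715 / 980 * 100 = 73.0%

73.0


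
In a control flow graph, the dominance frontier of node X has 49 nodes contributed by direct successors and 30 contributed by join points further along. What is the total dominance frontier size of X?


DF(X) = direct successor contributions + join point contributions
= 49 + 30 = 79

79


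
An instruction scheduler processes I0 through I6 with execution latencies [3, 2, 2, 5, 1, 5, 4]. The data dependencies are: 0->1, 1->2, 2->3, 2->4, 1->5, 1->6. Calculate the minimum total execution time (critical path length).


Compute longest path through dependency graph: dist(Ik) = max over predecessors of dist + latency(Ik).
dist(I0) = latency 3 = 3
dist(I1) = dist(I0) + 2 = 3 + 2 = 5
dist(I2) = dist(I1) + 2 = 5 + 2 = 7
dist(I3) = dist(I2) + 5 = 7 + 5 = 12
dist(I4) = dist(I2) + 1 = 7 + 1 = 8
dist(I5) = dist(I1) + 5 = 5 + 5 = 10
dist(I6) = dist(I1) + 4 = 5 + 4 = 9
Critical path = max dist = 12

12


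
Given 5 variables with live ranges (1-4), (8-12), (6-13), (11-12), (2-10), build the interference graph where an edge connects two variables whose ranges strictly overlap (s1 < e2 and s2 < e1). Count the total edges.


Check all pairs for overlapping intervals.
Two intervals (s1,e1) and (s2,e2) overlap if s1 < e2 and s2 < e1.
v0 (1-4) vs v1..v4: overlaps v4 -> 1
v1 (8-12) vs v2..v4: overlaps v2, v3, v4 -> 3
v2 (6-13) vs v3..v4: overlaps v3, v4 -> 2
v3 (11-12) vs v4: overlaps none -> 0
Total overlapping pairs = 1 + 3 + 2 + 0 = 6

6


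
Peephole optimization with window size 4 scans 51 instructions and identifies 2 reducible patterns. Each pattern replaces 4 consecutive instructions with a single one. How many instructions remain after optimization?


Each match removes 3 instructions.
Total removed = 2 * 3 = 6
Remaining = 51 - 6 = 45

45


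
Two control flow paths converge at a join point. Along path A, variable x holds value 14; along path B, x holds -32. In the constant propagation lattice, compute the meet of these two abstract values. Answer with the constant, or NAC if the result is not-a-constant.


Meet operation: if both paths give the same constant, result is that constant; if they differ, result is NAC (not-a-constant).
Path A: 14, Path B: -32 -> differ
Result: not-a-constant -> NAC

NAC


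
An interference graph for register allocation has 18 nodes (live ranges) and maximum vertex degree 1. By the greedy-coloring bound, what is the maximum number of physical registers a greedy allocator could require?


Greedy coloring never needs more than (max_degree + 1) colors: when coloring a vertex, at most max_degree neighbors are already colored.
Upper bound = 1 + 1 = 2

2


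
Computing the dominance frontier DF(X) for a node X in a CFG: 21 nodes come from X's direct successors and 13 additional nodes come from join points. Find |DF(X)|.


DF(X) = direct successor contributions + join point contributions
= 21 + 13 = 34

34


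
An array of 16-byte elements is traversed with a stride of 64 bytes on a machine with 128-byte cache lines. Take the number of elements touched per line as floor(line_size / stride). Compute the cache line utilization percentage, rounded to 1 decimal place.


Elements per cache line = floor(128 / 64) = 2
Bytes used = 2 * 16 = 32
Utilization = 32 / 128 * 100 = 25.0%

25.0


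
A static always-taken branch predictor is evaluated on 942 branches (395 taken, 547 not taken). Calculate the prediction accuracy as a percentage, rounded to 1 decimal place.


Predictor: always-taken
Correct predictions = 395
Accuracy = 395 / 942 * 100 = 41.9%

41.9


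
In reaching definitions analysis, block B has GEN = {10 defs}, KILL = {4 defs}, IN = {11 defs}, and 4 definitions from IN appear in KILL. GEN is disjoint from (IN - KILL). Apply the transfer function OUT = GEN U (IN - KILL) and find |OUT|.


IN - KILL: 11 - 4 = 7 surviving definitions
OUT = GEN + surviving = 10 + 7 = 17

17


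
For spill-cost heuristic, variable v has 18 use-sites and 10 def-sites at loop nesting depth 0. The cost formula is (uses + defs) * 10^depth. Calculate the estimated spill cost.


uses + defs = 18 + 10 = 28
10^0 = 1
Spill cost = 28 * 1 = 28

28


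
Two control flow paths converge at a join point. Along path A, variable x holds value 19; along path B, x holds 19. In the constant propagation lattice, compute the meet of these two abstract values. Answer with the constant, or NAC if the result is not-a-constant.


Meet operation: if both paths give the same constant, result is that constant; if they differ, result is NAC (not-a-constant).
Path A: 19, Path B: 19 -> equal
Result: constant -> 19

19


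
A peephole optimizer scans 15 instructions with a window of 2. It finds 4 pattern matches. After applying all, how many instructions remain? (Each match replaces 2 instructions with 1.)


Each match removes 1 instructions.
Total removed = 4 * 1 = 4
Remaining = 15 - 4 = 11

11


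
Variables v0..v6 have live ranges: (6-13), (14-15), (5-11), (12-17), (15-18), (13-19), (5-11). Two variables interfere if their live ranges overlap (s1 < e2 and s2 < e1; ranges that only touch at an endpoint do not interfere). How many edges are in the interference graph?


Check all pairs for overlapping intervals.
Two intervals (s1,e1) and (s2,e2) overlap if s1 < e2 and s2 < e1.
v0 (6-13) vs v1..v6: overlaps v2, v3, v6 -> 3
v1 (14-15) vs v2..v6: overlaps v3, v5 -> 2
v2 (5-11) vs v3..v6: overlaps v6 -> 1
v3 (12-17) vs v4..v6: overlaps v4, v5 -> 2
v4 (15-18) vs v5..v6: overlaps v5 -> 1
v5 (13-19) vs v6: overlaps none -> 0
Total overlapping pairs = 3 + 2 + 1 + 2 + 1 + 0 = 9

9


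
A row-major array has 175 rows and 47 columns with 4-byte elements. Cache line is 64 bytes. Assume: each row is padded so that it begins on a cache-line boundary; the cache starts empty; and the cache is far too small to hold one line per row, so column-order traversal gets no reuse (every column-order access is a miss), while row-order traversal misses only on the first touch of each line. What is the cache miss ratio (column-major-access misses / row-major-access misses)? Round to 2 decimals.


Each row occupies 47 * 4 = 188 bytes and starts on a line boundary, so it spans ceil(188 / 64) = 3 cache lines.
Row-major traversal misses (one per line touched): 175 * ceil(47 * 4 / 64) = 525
Column-major traversal misses (no reuse, every access misses): 175 * 47 = 8225
Ratio = 8225 / 525 = 15.67

15.67


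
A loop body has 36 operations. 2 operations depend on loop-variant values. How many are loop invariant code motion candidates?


Invariant candidates = total - loop-dependent
= 36 - 2 = 34

34


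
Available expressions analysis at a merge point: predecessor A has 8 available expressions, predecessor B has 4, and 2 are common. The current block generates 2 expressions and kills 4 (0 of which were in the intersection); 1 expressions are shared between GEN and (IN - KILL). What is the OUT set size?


IN = intersection of predecessors = 2
IN - KILL = 2 - 0 = 2
|OUT| = |GEN| + |IN - KILL| - |GEN ∩ (IN - KILL)| = 2 + 2 - 1 = 3

3


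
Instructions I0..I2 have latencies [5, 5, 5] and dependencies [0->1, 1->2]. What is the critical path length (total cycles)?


Compute longest path through dependency graph: dist(Ik) = max over predecessors of dist + latency(Ik).
dist(I0) = latency 5 = 5
dist(I1) = dist(I0) + 5 = 5 + 5 = 10
dist(I2) = dist(I1) + 5 = 10 + 5 = 15
Critical path = max dist = 15

15


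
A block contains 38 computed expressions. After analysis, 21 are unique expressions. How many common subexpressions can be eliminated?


CSE count = total expressions - unique expressions
= 38 - 21 = 17

17


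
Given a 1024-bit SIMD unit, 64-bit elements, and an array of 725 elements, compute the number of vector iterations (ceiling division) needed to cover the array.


Width = 1024 / 64 = 16 elements per vector op
Iterations = ceil(725 / 16) = 46

46


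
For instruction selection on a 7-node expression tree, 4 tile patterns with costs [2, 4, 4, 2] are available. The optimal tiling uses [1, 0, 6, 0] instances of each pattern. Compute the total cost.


Total cost = sum(count_i * cost_i)
= 1*2 + 0*4 + 6*4 + 0*2
= 26

26


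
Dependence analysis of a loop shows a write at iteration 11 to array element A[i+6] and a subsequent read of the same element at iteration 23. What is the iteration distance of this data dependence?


Distance = read iteration - write iteration
= 23 - 11 = 12

12


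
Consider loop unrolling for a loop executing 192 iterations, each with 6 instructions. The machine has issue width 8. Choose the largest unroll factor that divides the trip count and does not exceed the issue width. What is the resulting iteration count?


Largest divisor of 192 <= 8 is 8
New iterations = 192 / 8 = 24

24


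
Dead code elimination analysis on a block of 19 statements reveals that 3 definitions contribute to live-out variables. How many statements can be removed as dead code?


Dead code = total statements - live definitions
= 19 - 3 = 16

16


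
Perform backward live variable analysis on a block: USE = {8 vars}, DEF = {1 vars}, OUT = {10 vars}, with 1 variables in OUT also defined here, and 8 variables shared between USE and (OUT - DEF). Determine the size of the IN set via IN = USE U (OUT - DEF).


OUT - DEF: 10 - 1 = 9
|IN| = |USE| + |OUT - DEF| - |USE ∩ (OUT - DEF)| = 8 + 9 - 8 = 9

9


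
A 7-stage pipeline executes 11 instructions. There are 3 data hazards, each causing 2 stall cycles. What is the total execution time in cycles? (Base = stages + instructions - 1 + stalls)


Base cycles = 7 + 11 - 1 = 17
Total stalls = 3 * 2 = 6
Total = 17 + 6 = 23

23


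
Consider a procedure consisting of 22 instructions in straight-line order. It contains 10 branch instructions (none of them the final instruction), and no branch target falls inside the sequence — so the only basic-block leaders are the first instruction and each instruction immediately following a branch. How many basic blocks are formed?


With no in-sequence branch targets, the leaders are the first instruction plus the instruction after each branch.
Number of basic blocks = branches + 1
= 10 + 1 = 11

11


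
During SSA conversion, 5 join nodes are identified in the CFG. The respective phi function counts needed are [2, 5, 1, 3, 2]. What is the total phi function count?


Total phi functions = sum of phi functions at each join node
= 2 + 5 + 1 + 3 + 2 = 13

13


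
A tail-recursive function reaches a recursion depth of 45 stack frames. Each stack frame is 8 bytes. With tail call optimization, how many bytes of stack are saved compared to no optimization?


Without TCO: 45 * 8 = 360 bytes
With TCO: reuse 1 frame = 8 bytes
Savings = 360 - 8 = 352

352


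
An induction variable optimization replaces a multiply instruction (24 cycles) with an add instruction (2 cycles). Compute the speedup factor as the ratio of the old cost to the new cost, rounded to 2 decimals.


Ratio = mult_cost / add_cost = 24 / 2 = 12.0

12.0


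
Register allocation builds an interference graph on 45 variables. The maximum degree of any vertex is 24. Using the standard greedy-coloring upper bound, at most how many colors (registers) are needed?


Greedy coloring never needs more than (max_degree + 1) colors: when coloring a vertex, at most max_degree neighbors are already colored.
Upper bound = 24 + 1 = 25

25


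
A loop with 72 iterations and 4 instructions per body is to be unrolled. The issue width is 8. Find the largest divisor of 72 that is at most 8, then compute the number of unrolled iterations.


Largest divisor of 72 <= 8 is 8
New iterations = 72 / 8 = 9

9


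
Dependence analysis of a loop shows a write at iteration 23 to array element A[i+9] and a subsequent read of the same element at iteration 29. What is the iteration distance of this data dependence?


Distance = read iteration - write iteration
= 29 - 23 = 6

6


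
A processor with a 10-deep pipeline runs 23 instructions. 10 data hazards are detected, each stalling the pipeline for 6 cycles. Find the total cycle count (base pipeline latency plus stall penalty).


Base cycles = 10 + 23 - 1 = 32
Total stalls = 10 * 6 = 60
Total = 32 + 60 = 92

92


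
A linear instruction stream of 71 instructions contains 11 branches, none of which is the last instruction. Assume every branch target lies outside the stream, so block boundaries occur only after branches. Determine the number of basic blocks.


With no in-sequence branch targets, the leaders are the first instruction plus the instruction after each branch.
Number of basic blocks = branches + 1
= 11 + 1 = 12

12


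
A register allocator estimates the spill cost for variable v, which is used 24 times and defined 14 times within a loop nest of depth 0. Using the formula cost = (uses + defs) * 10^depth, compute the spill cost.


uses + defs = 24 + 14 = 38
10^0 = 1
Spill cost = 38 * 1 = 38

38


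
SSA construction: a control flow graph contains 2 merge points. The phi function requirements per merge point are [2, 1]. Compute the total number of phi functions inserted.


Total phi functions = sum of phi functions at each join node
= 2 + 1 = 3

3


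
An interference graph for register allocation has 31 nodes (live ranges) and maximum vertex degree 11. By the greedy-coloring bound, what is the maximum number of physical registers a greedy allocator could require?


Greedy coloring never needs more than (max_degree + 1) colors: when coloring a vertex, at most max_degree neighbors are already colored.
Upper bound = 11 + 1 = 12

12


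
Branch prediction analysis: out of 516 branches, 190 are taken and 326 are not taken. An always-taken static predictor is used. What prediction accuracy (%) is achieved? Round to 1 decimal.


Predictor: always-taken
Correct predictions = 190
Accuracy = 190 / 516 * 100 = 36.8%

36.8


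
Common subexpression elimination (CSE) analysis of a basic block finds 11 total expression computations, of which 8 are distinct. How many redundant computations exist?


CSE count = total expressions - unique expressions
= 11 - 8 = 3

3


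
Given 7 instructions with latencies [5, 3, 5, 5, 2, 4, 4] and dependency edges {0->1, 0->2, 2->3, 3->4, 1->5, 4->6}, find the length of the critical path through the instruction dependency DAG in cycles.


Compute longest path through dependency graph: dist(Ik) = max over predecessors of dist + latency(Ik).
dist(I0) = latency 5 = 5
dist(I1) = dist(I0) + 3 = 5 + 3 = 8
dist(I2) = dist(I0) + 5 = 5 + 5 = 10
dist(I3) = dist(I2) + 5 = 10 + 5 = 15
dist(I4) = dist(I3) + 2 = 15 + 2 = 17
dist(I5) = dist(I1) + 4 = 8 + 4 = 12
dist(I6) = dist(I4) + 4 = 17 + 4 = 21
Critical path = max dist = 21

21


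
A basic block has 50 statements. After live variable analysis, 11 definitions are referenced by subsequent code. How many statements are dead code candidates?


Dead code = total statements - live definitions
= 50 - 11 = 39

39


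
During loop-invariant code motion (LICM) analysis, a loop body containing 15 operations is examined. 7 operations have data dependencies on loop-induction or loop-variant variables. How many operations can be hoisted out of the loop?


Invariant candidates = total - loop-dependent
= 15 - 7 = 8

8


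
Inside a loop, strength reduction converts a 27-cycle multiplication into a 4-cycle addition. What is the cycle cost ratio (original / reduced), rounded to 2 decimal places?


Ratio = mult_cost / add_cost = 27 / 4 = 6.75

6.75


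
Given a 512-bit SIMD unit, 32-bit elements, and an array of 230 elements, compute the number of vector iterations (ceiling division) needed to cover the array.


Width = 512 / 32 = 16 elements per vector op
Iterations = ceil(230 / 16) = 15

15


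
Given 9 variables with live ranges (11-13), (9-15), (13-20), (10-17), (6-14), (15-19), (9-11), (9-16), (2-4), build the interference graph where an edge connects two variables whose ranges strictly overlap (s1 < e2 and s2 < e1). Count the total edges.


Check all pairs for overlapping intervals.
Two intervals (s1,e1) and (s2,e2) overlap if s1 < e2 and s2 < e1.
v0 (11-13) vs v1..v8: overlaps v1, v3, v4, v7 -> 4
v1 (9-15) vs v2..v8: overlaps v2, v3, v4, v6, v7 -> 5
v2 (13-20) vs v3..v8: overlaps v3, v4, v5, v7 -> 4
v3 (10-17) vs v4..v8: overlaps v4, v5, v6, v7 -> 4
v4 (6-14) vs v5..v8: overlaps v6, v7 -> 2
v5 (15-19) vs v6..v8: overlaps v7 -> 1
v6 (9-11) vs v7..v8: overlaps v7 -> 1
v7 (9-16) vs v8: overlaps none -> 0
Total overlapping pairs = 4 + 5 + 4 + 4 + 2 + 1 + 1 + 0 = 21

21


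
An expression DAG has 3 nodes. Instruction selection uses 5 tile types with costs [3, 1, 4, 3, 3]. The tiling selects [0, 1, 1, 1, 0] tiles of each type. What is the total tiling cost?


Total cost = sum(count_i * cost_i)
= 0*3 + 1*1 + 1*4 + 1*3 + 0*3
= 8

8


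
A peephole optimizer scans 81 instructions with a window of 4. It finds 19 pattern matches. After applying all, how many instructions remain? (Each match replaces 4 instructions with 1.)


Each match removes 3 instructions.
Total removed = 19 * 3 = 57
Remaining = 81 - 57 = 24

24


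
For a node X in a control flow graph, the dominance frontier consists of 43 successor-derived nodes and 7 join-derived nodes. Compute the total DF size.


DF(X) = direct successor contributions + join point contributions
= 43 + 7 = 50

50


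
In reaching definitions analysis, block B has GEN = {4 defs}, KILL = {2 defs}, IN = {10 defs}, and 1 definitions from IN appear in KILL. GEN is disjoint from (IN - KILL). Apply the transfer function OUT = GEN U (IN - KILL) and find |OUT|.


IN - KILL: 10 - 1 = 9 surviving definitions
OUT = GEN + surviving = 4 + 9 = 13

13


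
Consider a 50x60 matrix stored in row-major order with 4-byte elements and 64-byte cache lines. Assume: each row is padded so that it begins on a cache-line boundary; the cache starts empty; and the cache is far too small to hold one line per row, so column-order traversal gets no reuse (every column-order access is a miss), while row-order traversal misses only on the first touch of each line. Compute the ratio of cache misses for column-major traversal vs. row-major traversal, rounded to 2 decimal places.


Each row occupies 60 * 4 = 240 bytes and starts on a line boundary, so it spans ceil(240 / 64) = 4 cache lines.
Row-major traversal misses (one per line touched): 50 * ceil(60 * 4 / 64) = 200
Column-major traversal misses (no reuse, every access misses): 50 * 60 = 3000
Ratio = 3000 / 200 = 15.0

15.0


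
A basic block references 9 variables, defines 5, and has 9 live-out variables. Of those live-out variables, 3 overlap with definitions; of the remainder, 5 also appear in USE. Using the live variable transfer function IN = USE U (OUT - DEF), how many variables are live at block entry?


OUT - DEF: 9 - 3 = 6
|IN| = |USE| + |OUT - DEF| - |USE ∩ (OUT - DEF)| = 9 + 6 - 5 = 10

10


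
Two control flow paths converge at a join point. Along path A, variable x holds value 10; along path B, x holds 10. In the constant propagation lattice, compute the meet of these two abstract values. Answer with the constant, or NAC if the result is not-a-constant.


Meet operation: if both paths give the same constant, result is that constant; if they differ, result is NAC (not-a-constant).
Path A: 10, Path B: 10 -> equal
Result: constant -> 10

10


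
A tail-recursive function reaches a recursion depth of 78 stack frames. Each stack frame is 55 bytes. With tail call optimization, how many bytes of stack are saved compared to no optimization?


Without TCO: 78 * 55 = 4290 bytes
With TCO: reuse 1 frame = 55 bytes
Savings = 4290 - 55 = 4235

4235


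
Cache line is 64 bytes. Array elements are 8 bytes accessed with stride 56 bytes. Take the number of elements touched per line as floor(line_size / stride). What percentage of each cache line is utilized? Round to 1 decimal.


Elements per cache line = floor(64 / 56) = 1
Bytes used = 1 * 8 = 8
Utilization = 8 / 64 * 100 = 12.5%

12.5


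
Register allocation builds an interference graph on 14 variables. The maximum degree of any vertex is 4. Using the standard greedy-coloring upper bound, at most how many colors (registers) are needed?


Greedy coloring never needs more than (max_degree + 1) colors: when coloring a vertex, at most max_degree neighbors are already colored.
Upper bound = 4 + 1 = 5

5


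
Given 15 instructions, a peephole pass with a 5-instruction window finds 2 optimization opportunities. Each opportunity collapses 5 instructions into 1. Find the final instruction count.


Each match removes 4 instructions.
Total removed = 2 * 4 = 8
Remaining = 15 - 8 = 7

7


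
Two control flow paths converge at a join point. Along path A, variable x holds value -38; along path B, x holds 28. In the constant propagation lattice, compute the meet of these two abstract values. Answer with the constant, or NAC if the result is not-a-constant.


Meet operation: if both paths give the same constant, result is that constant; if they differ, result is NAC (not-a-constant).
Path A: -38, Path B: 28 -> differ
Result: not-a-constant -> NAC

NAC


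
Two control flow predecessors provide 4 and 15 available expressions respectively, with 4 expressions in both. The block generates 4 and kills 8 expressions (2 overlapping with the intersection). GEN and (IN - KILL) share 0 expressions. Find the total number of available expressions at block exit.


IN = intersection of predecessors = 4
IN - KILL = 4 - 2 = 2
|OUT| = |GEN| + |IN - KILL| - |GEN ∩ (IN - KILL)| = 4 + 2 - 0 = 6

6


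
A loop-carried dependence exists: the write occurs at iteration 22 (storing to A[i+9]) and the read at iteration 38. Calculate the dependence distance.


Distance = read iteration - write iteration
= 38 - 22 = 16

16


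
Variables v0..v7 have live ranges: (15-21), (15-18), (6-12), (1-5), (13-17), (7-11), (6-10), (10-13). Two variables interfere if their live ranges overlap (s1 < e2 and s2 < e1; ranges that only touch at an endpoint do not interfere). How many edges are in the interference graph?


Check all pairs for overlapping intervals.
Two intervals (s1,e1) and (s2,e2) overlap if s1 < e2 and s2 < e1.
v0 (15-21) vs v1..v7: overlaps v1, v4 -> 2
v1 (15-18) vs v2..v7: overlaps v4 -> 1
v2 (6-12) vs v3..v7: overlaps v5, v6, v7 -> 3
v3 (1-5) vs v4..v7: overlaps none -> 0
v4 (13-17) vs v5..v7: overlaps none -> 0
v5 (7-11) vs v6..v7: overlaps v6, v7 -> 2
v6 (6-10) vs v7: overlaps none -> 0
Total overlapping pairs = 2 + 1 + 3 + 0 + 0 + 2 + 0 = 8

8


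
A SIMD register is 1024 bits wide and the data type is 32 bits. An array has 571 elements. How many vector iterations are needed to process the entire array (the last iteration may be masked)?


Width = 1024 / 32 = 32 elements per vector op
Iterations = ceil(571 / 32) = 18

18


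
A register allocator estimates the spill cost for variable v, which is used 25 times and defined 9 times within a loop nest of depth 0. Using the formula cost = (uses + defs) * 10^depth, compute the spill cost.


uses + defs = 25 + 9 = 34
10^0 = 1
Spill cost = 34 * 1 = 34

34


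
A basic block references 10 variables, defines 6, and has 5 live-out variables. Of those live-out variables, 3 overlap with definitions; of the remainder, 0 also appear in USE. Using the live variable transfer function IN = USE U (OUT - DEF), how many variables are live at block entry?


OUT - DEF: 5 - 3 = 2
|IN| = |USE| + |OUT - DEF| - |USE ∩ (OUT - DEF)| = 10 + 2 - 0 = 12

12


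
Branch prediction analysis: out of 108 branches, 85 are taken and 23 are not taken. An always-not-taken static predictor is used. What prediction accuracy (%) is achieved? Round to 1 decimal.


Predictor: always-not-taken
Correct predictions = 23
Accuracy = 23 / 108 * 100 = 21.3%

21.3


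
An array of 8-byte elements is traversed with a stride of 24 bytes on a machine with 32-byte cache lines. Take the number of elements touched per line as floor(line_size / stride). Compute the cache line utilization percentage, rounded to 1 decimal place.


Elements per cache line = floor(32 / 24) = 1
Bytes used = 1 * 8 = 8
Utilization = 8 / 32 * 100 = 25.0%

25.0


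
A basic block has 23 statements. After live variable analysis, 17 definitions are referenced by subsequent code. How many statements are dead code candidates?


Dead code = total statements - live definitions
= 23 - 17 = 6

6


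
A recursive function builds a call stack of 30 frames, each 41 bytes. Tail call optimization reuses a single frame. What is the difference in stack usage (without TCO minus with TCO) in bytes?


Without TCO: 30 * 41 = 1230 bytes
With TCO: reuse 1 frame = 41 bytes
Savings = 1230 - 41 = 1189

1189


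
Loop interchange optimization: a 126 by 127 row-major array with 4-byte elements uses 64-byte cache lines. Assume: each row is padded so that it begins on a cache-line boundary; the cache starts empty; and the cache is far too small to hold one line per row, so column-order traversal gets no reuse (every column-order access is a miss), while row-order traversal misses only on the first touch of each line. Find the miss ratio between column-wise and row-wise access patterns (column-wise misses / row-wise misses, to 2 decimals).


Each row occupies 127 * 4 = 508 bytes and starts on a line boundary, so it spans ceil(508 / 64) = 8 cache lines.
Row-major traversal misses (one per line touched): 126 * ceil(127 * 4 / 64) = 1008
Column-major traversal misses (no reuse, every access misses): 126 * 127 = 16002
Ratio = 16002 / 1008 = 15.88

15.88


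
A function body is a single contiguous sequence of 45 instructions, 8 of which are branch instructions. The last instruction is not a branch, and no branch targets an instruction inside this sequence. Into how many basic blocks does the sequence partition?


With no in-sequence branch targets, the leaders are the first instruction plus the instruction after each branch.
Number of basic blocks = branches + 1
= 8 + 1 = 9

9


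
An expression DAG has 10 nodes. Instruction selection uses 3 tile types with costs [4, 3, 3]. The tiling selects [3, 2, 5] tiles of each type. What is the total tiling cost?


Total cost = sum(count_i * cost_i)
= 3*4 + 2*3 + 5*3
= 33

33


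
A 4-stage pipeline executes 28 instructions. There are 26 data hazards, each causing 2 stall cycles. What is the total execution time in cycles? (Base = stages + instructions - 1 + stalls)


Base cycles = 4 + 28 - 1 = 31
Total stalls = 26 * 2 = 52
Total = 31 + 52 = 83

83


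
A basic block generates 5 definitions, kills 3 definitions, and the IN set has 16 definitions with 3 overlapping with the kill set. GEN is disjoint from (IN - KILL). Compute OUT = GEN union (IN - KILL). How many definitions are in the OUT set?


IN - KILL: 16 - 3 = 13 surviving definitions
OUT = GEN + surviving = 5 + 13 = 18

18


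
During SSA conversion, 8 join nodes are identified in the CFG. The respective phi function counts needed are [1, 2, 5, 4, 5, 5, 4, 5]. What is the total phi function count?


Total phi functions = sum of phi functions at each join node
= 1 + 2 + 5 + 4 + 5 + 5 + 4 + 5 = 31

31


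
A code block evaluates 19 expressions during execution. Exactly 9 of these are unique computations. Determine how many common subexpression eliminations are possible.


CSE count = total expressions - unique expressions
= 19 - 9 = 10

10


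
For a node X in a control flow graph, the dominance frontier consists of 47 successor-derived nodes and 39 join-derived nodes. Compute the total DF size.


DF(X) = direct successor contributions + join point contributions
= 47 + 39 = 86

86


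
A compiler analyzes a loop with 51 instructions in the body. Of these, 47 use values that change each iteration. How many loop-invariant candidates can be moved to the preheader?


Invariant candidates = total - loop-dependent
= 51 - 47 = 4

4


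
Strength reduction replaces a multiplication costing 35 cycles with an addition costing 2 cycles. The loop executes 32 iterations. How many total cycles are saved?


Per-iteration saving = 35 - 2 = 33
Total saved = 32 * 33 = 1056

1056


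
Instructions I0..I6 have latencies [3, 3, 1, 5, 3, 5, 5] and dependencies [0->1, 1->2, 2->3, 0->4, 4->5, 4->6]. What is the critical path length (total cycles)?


Compute longest path through dependency graph: dist(Ik) = max over predecessors of dist + latency(Ik).
dist(I0) = latency 3 = 3
dist(I1) = dist(I0) + 3 = 3 + 3 = 6
dist(I2) = dist(I1) + 1 = 6 + 1 = 7
dist(I3) = dist(I2) + 5 = 7 + 5 = 12
dist(I4) = dist(I0) + 3 = 3 + 3 = 6
dist(I5) = dist(I4) + 5 = 6 + 5 = 11
dist(I6) = dist(I4) + 5 = 6 + 5 = 11
Critical path = max dist = 12

12


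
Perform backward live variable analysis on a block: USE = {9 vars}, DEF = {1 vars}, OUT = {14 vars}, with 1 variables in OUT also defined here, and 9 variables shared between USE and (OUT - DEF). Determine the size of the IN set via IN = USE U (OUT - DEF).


OUT - DEF: 14 - 1 = 13
|IN| = |USE| + |OUT - DEF| - |USE ∩ (OUT - DEF)| = 9 + 13 - 9 = 13

13


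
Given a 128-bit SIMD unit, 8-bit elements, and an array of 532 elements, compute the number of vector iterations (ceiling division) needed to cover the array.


Width = 128 / 8 = 16 elements per vector op
Iterations = ceil(532 / 16) = 34

34


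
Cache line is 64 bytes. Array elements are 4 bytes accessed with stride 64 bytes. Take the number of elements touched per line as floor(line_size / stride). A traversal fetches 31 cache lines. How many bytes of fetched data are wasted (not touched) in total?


Elements per line = floor(64 / 64) = 1
Bytes used per line = 1 * 4 = 4
Wasted per line = 64 - 4 = 60
Total wasted = 60 * 31 = 1860

1860


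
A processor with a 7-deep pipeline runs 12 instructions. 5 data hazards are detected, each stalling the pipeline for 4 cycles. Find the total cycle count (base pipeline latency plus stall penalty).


Base cycles = 7 + 12 - 1 = 18
Total stalls = 5 * 4 = 20
Total = 18 + 20 = 38

38


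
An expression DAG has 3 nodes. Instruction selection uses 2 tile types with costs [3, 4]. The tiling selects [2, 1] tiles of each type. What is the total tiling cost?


Total cost = sum(count_i * cost_i)
= 2*3 + 1*4
= 10

10


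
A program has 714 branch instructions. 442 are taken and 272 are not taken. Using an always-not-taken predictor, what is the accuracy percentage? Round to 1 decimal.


Predictor: always-not-taken
Correct predictions = 272
Accuracy = 272 / 714 * 100 = 38.1%

38.1


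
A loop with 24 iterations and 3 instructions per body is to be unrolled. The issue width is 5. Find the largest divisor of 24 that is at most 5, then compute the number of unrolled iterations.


Largest divisor of 24 <= 5 is 4
New iterations = 24 / 4 = 6

6


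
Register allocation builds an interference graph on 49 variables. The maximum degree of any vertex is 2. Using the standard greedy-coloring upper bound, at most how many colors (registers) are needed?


Greedy coloring never needs more than (max_degree + 1) colors: when coloring a vertex, at most max_degree neighbors are already colored.
Upper bound = 2 + 1 = 3

3


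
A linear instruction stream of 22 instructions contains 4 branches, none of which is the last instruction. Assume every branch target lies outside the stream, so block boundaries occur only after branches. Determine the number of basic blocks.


With no in-sequence branch targets, the leaders are the first instruction plus the instruction after each branch.
Number of basic blocks = branches + 1
= 4 + 1 = 5

5


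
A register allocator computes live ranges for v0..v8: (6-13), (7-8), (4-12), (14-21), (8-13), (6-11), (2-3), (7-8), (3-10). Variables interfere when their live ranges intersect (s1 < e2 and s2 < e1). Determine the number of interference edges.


Check all pairs for overlapping intervals.
Two intervals (s1,e1) and (s2,e2) overlap if s1 < e2 and s2 < e1.
v0 (6-13) vs v1..v8: overlaps v1, v2, v4, v5, v7, v8 -> 6
v1 (7-8) vs v2..v8: overlaps v2, v5, v7, v8 -> 4
v2 (4-12) vs v3..v8: overlaps v4, v5, v7, v8 -> 4
v3 (14-21) vs v4..v8: overlaps none -> 0
v4 (8-13) vs v5..v8: overlaps v5, v8 -> 2
v5 (6-11) vs v6..v8: overlaps v7, v8 -> 2
v6 (2-3) vs v7..v8: overlaps none -> 0
v7 (7-8) vs v8: overlaps v8 -> 1
Total overlapping pairs = 6 + 4 + 4 + 0 + 2 + 2 + 0 + 1 = 19

19


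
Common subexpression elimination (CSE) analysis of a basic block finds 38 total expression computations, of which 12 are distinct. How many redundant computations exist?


CSE count = total expressions - unique expressions
= 38 - 12 = 26

26


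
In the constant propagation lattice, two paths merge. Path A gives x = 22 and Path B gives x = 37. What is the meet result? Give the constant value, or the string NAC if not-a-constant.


Meet operation: if both paths give the same constant, result is that constant; if they differ, result is NAC (not-a-constant).
Path A: 22, Path B: 37 -> differ
Result: not-a-constant -> NAC

NAC


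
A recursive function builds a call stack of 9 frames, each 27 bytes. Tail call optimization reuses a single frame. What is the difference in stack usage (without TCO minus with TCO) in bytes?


Without TCO: 9 * 27 = 243 bytes
With TCO: reuse 1 frame = 27 bytes
Savings = 243 - 27 = 216

216


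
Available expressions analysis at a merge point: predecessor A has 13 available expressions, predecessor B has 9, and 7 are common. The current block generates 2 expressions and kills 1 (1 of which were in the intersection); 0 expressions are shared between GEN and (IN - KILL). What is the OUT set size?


IN = intersection of predecessors = 7
IN - KILL = 7 - 1 = 6
|OUT| = |GEN| + |IN - KILL| - |GEN ∩ (IN - KILL)| = 2 + 6 - 0 = 8

8


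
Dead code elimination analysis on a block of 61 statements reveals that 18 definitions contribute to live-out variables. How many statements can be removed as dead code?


Dead code = total statements - live definitions
= 61 - 18 = 43

43


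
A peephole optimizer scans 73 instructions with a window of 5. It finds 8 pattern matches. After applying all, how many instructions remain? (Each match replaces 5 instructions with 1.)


Each match removes 4 instructions.
Total removed = 8 * 4 = 32
Remaining = 73 - 32 = 41

41


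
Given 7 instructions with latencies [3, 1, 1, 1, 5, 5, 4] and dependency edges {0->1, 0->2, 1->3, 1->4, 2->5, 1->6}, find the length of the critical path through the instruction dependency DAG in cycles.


Compute longest path through dependency graph: dist(Ik) = max over predecessors of dist + latency(Ik).
dist(I0) = latency 3 = 3
dist(I1) = dist(I0) + 1 = 3 + 1 = 4
dist(I2) = dist(I0) + 1 = 3 + 1 = 4
dist(I3) = dist(I1) + 1 = 4 + 1 = 5
dist(I4) = dist(I1) + 5 = 4 + 5 = 9
dist(I5) = dist(I2) + 5 = 4 + 5 = 9
dist(I6) = dist(I1) + 4 = 4 + 4 = 8
Critical path = max dist = 9

9
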